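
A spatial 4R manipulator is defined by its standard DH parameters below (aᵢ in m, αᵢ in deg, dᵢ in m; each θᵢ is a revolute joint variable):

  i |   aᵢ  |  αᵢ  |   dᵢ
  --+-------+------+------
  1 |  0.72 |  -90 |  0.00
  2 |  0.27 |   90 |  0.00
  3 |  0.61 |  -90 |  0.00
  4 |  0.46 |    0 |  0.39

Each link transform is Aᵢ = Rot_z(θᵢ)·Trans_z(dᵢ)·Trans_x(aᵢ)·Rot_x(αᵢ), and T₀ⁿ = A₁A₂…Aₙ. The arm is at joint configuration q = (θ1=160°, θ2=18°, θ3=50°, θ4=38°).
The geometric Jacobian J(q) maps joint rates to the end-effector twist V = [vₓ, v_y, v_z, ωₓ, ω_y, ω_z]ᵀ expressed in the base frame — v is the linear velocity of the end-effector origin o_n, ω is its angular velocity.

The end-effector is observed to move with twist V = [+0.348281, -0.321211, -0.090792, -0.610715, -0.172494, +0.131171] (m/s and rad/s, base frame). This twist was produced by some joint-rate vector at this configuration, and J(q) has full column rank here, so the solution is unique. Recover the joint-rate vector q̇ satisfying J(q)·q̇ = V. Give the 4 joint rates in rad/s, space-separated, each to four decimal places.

-0.0380 0.7380 0.3200 -0.5710

o_n = [-1.4678, -0.5253, -0.4536]
J₁: ẑ×o_n = [0.5253, -1.4678, 0.0000], ω = ẑ
J2: z=[-0.3420, -0.9397, 0.0000] o=[-0.6766, 0.2463, 0.0000] → [0.4263, -0.1551, -0.4796, -0.3420, -0.9397, 0.0000]
J3: z=[-0.2904, 0.1057, 0.9511] o=[-0.9179, 0.3341, -0.0834] → [0.7782, -0.6305, 0.3077, -0.2904, 0.1057, 0.9511]
J4: z=[0.4648, -0.8532, 0.2367] o=[-1.4281, 0.0225, -0.2046] → [0.3421, 0.1063, -0.2885, 0.4648, -0.8532, 0.2367]
q̇ = J⁺·V = [-0.0380, 0.7380, 0.3200, -0.5710]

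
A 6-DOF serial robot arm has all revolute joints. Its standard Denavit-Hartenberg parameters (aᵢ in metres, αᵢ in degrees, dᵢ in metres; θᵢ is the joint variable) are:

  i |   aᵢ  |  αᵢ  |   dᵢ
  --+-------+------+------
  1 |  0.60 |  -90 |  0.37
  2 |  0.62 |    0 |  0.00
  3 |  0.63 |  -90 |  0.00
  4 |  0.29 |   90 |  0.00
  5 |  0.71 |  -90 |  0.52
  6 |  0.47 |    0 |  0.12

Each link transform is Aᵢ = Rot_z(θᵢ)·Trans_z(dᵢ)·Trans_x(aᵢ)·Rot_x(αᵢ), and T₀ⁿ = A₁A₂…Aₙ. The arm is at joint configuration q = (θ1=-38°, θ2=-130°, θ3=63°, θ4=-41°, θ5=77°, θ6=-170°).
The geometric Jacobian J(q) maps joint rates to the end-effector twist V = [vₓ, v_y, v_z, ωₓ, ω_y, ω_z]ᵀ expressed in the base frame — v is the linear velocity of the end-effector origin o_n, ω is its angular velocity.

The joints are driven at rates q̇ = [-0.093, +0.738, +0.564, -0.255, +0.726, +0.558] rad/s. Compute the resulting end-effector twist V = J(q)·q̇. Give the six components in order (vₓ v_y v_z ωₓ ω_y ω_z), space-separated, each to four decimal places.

0.4318 -0.3869 -0.6600 0.5524 1.4633 -0.8586

o_n = [0.8505, 0.1021, 1.1158]
J₁: ẑ×o_n = [-0.1021, 0.8505, 0.0000], ω = ẑ
J2: z=[0.6157, 0.7880, 0.0000] o=[0.4728, -0.3694, 0.3700] → [0.5877, -0.4591, -0.0074, 0.6157, 0.7880, 0.0000]
J3: z=[0.6157, 0.7880, 0.0000] o=[0.1588, -0.1240, 0.8449] → [0.2134, -0.1667, -0.4059, 0.6157, 0.7880, 0.0000]
J4: z=[0.7254, -0.5667, -0.3907] o=[0.3527, -0.2756, 1.4249] → [0.3227, 0.0297, 0.5560, 0.7254, -0.5667, -0.3907]
J5: z=[0.2626, 0.7525, -0.6039] o=[0.5373, -0.1783, 1.6263] → [-0.2149, -0.0551, -0.1621, 0.2626, 0.7525, -0.6039]
J6: z=[-0.4568, -0.4543, -0.7648] o=[1.2773, -0.1255, 1.1529] → [0.1909, 0.3094, -0.2978, -0.4568, -0.4543, -0.7648]
V = J·q̇ = [0.4318, -0.3869, -0.6600, 0.5524, 1.4633, -0.8586]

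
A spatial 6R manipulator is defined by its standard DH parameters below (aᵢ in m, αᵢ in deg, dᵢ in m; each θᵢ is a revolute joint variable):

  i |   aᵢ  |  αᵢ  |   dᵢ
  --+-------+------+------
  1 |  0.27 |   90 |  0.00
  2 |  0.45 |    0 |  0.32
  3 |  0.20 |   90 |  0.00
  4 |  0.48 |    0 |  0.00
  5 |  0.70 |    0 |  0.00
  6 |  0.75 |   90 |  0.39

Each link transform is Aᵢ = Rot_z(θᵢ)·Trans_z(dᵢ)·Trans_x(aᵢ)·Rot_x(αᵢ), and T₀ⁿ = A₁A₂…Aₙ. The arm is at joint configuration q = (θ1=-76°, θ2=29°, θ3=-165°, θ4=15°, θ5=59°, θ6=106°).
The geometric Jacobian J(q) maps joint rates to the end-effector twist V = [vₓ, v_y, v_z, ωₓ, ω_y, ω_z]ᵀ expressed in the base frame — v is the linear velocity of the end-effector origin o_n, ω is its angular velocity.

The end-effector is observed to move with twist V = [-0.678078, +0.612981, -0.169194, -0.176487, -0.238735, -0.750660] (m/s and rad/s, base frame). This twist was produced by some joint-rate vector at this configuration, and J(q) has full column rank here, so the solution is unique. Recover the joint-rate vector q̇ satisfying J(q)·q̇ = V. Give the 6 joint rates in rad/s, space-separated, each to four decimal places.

-0.5550 -0.0020 0.2310 0.3900 -0.6520 -0.0100

o_n = [-1.0075, -0.5769, 0.4247]
J₁: ẑ×o_n = [0.5769, -1.0075, 0.0000], ω = ẑ
J2: z=[-0.9703, -0.2419, 0.0000] o=[0.0653, -0.2620, 0.0000] → [-0.1027, 0.4120, 0.0460, -0.9703, -0.2419, 0.0000]
J3: z=[-0.9703, -0.2419, 0.0000] o=[-0.1500, -0.7213, 0.2182] → [-0.0500, 0.2004, -0.3476, -0.9703, -0.2419, 0.0000]
J4: z=[-0.1681, 0.6740, 0.7193] o=[-0.1848, -0.5817, 0.0792] → [0.2294, -0.5338, 0.5537, -0.1681, 0.6740, 0.7193]
J5: z=[-0.1681, 0.6740, 0.7193] o=[-0.3860, -0.2881, -0.2428] → [0.6576, -0.3349, 0.4674, -0.1681, 0.6740, 0.7193]
J6: z=[-0.1681, 0.6740, 0.7193] o=[-1.0725, -0.3162, -0.3769] → [0.7277, 0.1814, 0.0000, -0.1681, 0.6740, 0.7193]
q̇ = J⁺·V = [-0.5550, -0.0020, 0.2310, 0.3900, -0.6520, -0.0100]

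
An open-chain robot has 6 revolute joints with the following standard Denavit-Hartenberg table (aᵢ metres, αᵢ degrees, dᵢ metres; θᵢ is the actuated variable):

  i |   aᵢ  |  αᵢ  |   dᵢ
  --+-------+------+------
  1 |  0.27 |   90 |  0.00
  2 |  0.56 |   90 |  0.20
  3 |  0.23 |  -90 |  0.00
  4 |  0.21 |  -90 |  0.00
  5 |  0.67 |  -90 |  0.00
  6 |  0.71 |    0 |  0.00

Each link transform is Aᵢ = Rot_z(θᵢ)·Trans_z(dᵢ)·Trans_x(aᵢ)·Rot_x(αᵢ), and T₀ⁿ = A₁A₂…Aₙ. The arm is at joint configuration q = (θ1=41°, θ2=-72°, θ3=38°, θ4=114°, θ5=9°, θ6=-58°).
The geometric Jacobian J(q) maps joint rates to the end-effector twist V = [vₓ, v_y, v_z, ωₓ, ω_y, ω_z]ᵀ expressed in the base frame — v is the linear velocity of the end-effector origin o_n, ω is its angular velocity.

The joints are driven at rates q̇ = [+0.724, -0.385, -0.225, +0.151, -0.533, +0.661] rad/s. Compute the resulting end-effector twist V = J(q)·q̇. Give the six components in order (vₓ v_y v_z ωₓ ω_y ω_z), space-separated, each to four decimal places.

o_n = [0.5587, 1.0652, 0.2658]
J₁: ẑ×o_n = [-1.0652, 0.5587, 0.0000], ω = ẑ
J2: z=[0.6561, -0.7547, 0.0000] o=[0.2038, 0.1771, 0.0000] → [-0.2006, -0.1744, 0.8505, 0.6561, -0.7547, 0.0000]
J3: z=[-0.7178, -0.6239, -0.3090] o=[0.4656, 0.1397, -0.5326] → [-0.2122, 0.5443, -0.6062, -0.7178, -0.6239, -0.3090]
J4: z=[0.3734, -0.7195, 0.5855] o=[0.6008, 0.0696, -0.7050] → [-1.2814, -0.3871, 0.3415, 0.3734, -0.7195, 0.5855]
J5: z=[-0.8288, 0.0247, 0.5590] o=[0.6883, 0.2153, -0.5817] → [-0.4541, 0.6300, -0.7012, -0.8288, 0.0247, 0.5590]
J6: z=[-0.4340, 0.6021, -0.6702] o=[0.9249, 0.7500, -0.2545] → [0.5245, 0.4712, 0.0837, -0.4340, 0.6021, -0.6702]
V = J·q̇ = [-0.2510, 0.2664, 0.2896, 0.1202, 0.7071, 0.1410]

-0.2510 0.2664 0.2896 0.1202 0.7071 0.1410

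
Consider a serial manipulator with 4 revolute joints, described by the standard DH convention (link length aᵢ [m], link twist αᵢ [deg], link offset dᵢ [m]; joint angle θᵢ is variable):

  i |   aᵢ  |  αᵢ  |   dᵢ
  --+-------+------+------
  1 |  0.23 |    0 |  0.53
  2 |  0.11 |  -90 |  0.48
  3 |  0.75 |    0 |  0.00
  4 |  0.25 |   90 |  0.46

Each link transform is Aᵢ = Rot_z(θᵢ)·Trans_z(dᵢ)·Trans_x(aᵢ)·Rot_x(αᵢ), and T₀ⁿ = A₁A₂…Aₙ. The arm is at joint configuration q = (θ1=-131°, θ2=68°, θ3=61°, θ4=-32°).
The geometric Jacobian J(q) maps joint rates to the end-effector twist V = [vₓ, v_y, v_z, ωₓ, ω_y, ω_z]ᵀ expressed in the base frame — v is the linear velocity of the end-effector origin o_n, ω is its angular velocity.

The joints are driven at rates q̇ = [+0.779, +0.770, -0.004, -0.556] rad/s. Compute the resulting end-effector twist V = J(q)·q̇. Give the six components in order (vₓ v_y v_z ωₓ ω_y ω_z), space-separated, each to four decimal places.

0.7992 0.9413 0.1239 -0.4990 -0.2542 1.5490

o_n = [0.5732, -0.5816, 0.2328]
J₁: ẑ×o_n = [0.5816, 0.5732, -0.0000], ω = ẑ
J2: z=[0.0000, 0.0000, 1.0000] o=[-0.1509, -0.1736, 0.5300] → [0.4080, 0.7241, -0.0000, 0.0000, 0.0000, 1.0000]
J3: z=[0.8910, 0.4540, 0.0000] o=[-0.1010, -0.2716, 1.0100] → [-0.3528, 0.6925, -0.5823, 0.8910, 0.4540, 0.0000]
J4: z=[0.8910, 0.4540, 0.0000] o=[0.0641, -0.5956, 0.3540] → [-0.0550, 0.1080, -0.2187, 0.8910, 0.4540, 0.0000]
V = J·q̇ = [0.7992, 0.9413, 0.1239, -0.4990, -0.2542, 1.5490]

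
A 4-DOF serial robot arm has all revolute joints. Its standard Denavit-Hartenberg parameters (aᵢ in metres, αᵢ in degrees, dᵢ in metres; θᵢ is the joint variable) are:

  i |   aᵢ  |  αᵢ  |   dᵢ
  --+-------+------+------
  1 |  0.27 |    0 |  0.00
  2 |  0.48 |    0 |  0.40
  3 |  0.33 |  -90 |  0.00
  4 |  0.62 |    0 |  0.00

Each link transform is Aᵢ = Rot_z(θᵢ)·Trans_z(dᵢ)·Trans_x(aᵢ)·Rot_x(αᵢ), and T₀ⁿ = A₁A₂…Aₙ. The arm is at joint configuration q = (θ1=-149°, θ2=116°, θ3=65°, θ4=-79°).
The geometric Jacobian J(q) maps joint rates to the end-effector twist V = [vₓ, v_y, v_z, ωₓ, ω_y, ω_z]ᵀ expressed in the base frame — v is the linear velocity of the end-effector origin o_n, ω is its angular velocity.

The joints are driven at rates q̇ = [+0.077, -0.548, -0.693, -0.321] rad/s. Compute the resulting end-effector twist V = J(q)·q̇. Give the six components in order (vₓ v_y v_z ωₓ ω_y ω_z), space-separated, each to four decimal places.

-0.0016 -0.7535 0.0380 0.1701 -0.2722 -1.1640

o_n = [0.5513, -0.1629, 1.0086]
J₁: ẑ×o_n = [0.1629, 0.5513, -0.0000], ω = ẑ
J2: z=[0.0000, 0.0000, 1.0000] o=[-0.2314, -0.1391, 0.0000] → [0.0239, 0.7827, -0.0000, 0.0000, 0.0000, 1.0000]
J3: z=[0.0000, 0.0000, 1.0000] o=[0.1711, -0.4005, 0.4000] → [-0.2376, 0.3802, 0.0000, 0.0000, 0.0000, 1.0000]
J4: z=[-0.5299, 0.8480, 0.0000] o=[0.4510, -0.2256, 0.4000] → [0.5161, 0.3225, -0.1183, -0.5299, 0.8480, 0.0000]
V = J·q̇ = [-0.0016, -0.7535, 0.0380, 0.1701, -0.2722, -1.1640]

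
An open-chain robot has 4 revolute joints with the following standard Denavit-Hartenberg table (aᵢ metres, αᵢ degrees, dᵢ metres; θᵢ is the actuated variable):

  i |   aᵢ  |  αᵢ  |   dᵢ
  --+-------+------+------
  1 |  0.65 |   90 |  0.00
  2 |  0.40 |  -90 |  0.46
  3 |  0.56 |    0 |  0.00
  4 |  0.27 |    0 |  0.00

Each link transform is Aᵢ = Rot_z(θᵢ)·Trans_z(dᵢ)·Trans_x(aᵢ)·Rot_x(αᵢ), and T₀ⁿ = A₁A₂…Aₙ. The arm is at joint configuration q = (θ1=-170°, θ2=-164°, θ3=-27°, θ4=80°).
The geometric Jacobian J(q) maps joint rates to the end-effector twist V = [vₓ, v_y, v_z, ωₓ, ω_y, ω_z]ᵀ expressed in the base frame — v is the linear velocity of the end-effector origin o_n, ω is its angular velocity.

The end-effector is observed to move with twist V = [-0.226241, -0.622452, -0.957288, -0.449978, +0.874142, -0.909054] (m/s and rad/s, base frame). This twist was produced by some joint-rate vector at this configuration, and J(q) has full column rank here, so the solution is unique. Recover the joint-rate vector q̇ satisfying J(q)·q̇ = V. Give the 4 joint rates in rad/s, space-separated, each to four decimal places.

o_n = [0.2781, 0.5553, -0.2926]
J₁: ẑ×o_n = [-0.5553, 0.2781, 0.0000], ω = ẑ
J2: z=[-0.1736, 0.9848, 0.0000] o=[-0.6401, -0.1129, 0.0000] → [-0.2881, -0.0508, -1.0203, -0.1736, 0.9848, 0.0000]
J3: z=[-0.2714, -0.0479, -0.9613] o=[-0.3413, 0.4069, -0.1103] → [0.1514, -0.6450, -0.0106, -0.2714, -0.0479, -0.9613]
J4: z=[-0.2714, -0.0479, -0.9613] o=[0.0869, 0.7406, -0.2478] → [-0.1759, -0.1960, 0.0594, -0.2714, -0.0479, -0.9613]
q̇ = J⁺·V = [0.1070, 0.9390, 0.8850, 0.1720]

0.1070 0.9390 0.8850 0.1720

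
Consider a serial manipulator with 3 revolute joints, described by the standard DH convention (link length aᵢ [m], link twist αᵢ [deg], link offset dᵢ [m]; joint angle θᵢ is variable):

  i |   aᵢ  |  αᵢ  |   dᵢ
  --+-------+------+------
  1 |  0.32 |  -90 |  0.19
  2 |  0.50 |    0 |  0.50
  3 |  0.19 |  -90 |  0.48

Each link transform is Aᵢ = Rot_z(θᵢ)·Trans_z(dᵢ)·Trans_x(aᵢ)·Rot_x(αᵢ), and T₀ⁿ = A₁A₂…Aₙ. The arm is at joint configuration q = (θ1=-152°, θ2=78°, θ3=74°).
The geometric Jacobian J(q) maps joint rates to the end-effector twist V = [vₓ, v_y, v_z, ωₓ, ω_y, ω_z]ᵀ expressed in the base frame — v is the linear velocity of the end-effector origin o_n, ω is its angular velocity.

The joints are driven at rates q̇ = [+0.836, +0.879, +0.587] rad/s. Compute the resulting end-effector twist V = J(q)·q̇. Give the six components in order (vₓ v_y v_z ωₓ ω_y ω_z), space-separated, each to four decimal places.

o_n = [0.2339, -0.9856, -0.3883]
J₁: ẑ×o_n = [0.9856, 0.2339, -0.0000], ω = ẑ
J2: z=[0.4695, -0.8829, 0.0000] o=[-0.2825, -0.1502, 0.1900] → [0.5106, 0.2715, 0.0638, 0.4695, -0.8829, 0.0000]
J3: z=[0.4695, -0.8829, 0.0000] o=[-0.1396, -0.6405, -0.2991] → [0.0788, 0.0419, 0.1678, 0.4695, -0.8829, 0.0000]
V = J·q̇ = [1.3190, 0.4587, 0.1546, 0.6882, -1.2944, 0.8360]

1.3190 0.4587 0.1546 0.6882 -1.2944 0.8360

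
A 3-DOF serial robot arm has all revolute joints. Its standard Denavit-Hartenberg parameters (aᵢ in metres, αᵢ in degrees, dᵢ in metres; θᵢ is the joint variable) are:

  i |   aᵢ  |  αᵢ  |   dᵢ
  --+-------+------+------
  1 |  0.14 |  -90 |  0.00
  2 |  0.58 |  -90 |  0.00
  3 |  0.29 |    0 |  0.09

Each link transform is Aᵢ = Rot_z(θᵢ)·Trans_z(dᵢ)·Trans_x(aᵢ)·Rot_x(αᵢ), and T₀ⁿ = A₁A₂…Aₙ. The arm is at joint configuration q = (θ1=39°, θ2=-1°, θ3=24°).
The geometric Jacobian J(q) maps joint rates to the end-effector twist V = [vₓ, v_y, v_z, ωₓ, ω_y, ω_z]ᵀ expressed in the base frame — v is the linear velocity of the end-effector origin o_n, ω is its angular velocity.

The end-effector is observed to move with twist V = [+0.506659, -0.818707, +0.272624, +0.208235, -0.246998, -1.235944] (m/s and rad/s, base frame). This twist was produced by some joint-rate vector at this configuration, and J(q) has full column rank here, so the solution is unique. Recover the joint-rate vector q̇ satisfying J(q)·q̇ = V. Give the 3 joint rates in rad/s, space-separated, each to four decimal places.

o_n = [0.8408, 0.5291, -0.0752]
J₁: ẑ×o_n = [-0.5291, 0.8408, 0.0000], ω = ẑ
J2: z=[-0.6293, 0.7771, 0.0000] o=[0.1088, 0.0881, 0.0000] → [-0.0585, -0.0474, -0.8464, -0.6293, 0.7771, 0.0000]
J3: z=[0.0136, 0.0110, -0.9998] o=[0.5595, 0.4531, 0.0101] → [0.0751, -0.2801, -0.0021, 0.0136, 0.0110, -0.9998]
q̇ = J⁺·V = [-0.8700, -0.3230, 0.3660]

-0.8700 -0.3230 0.3660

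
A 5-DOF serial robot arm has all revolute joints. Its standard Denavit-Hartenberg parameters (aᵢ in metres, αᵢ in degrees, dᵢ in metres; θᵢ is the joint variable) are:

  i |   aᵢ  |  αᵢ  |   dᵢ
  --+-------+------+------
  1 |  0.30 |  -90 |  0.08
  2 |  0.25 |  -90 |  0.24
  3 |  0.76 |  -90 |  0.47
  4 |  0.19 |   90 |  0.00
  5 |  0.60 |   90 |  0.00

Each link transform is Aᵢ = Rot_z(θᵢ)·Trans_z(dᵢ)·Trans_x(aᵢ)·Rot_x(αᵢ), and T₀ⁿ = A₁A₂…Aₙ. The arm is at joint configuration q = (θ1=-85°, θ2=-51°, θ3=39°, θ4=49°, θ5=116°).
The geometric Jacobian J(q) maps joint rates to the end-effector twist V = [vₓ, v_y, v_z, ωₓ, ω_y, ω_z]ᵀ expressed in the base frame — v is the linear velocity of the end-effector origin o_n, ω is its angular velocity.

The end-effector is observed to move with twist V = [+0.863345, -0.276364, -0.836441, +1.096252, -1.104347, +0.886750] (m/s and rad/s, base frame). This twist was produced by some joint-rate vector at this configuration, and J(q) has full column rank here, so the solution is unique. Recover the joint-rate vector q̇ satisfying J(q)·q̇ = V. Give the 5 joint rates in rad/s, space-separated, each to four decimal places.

o_n = [-0.5377, -1.0510, 0.1102]
J₁: ẑ×o_n = [1.0510, -0.5377, 0.0000], ω = ẑ
J2: z=[0.9962, 0.0872, 0.0000] o=[0.0261, -0.2989, 0.0800] → [0.0026, -0.0300, -0.7001, 0.9962, 0.0872, 0.0000]
J3: z=[0.0677, -0.7742, -0.6293] o=[0.2789, -0.4347, 0.2743] → [-0.2608, 0.5250, -0.6740, 0.0677, -0.7742, -0.6293]
J4: z=[-0.8087, 0.3268, -0.4891] o=[-0.1333, -1.2105, 0.4375] → [-0.0290, -0.0670, 0.0031, -0.8087, 0.3268, -0.4891]
J5: z=[-0.3965, -0.9170, 0.0429] o=[-0.2158, -1.1671, 0.6030] → [0.4470, -0.2093, -0.3412, -0.3965, -0.9170, 0.0429]
q̇ = J⁺·V = [0.5420, 0.6100, 0.2340, -0.9420, 0.7290]

0.5420 0.6100 0.2340 -0.9420 0.7290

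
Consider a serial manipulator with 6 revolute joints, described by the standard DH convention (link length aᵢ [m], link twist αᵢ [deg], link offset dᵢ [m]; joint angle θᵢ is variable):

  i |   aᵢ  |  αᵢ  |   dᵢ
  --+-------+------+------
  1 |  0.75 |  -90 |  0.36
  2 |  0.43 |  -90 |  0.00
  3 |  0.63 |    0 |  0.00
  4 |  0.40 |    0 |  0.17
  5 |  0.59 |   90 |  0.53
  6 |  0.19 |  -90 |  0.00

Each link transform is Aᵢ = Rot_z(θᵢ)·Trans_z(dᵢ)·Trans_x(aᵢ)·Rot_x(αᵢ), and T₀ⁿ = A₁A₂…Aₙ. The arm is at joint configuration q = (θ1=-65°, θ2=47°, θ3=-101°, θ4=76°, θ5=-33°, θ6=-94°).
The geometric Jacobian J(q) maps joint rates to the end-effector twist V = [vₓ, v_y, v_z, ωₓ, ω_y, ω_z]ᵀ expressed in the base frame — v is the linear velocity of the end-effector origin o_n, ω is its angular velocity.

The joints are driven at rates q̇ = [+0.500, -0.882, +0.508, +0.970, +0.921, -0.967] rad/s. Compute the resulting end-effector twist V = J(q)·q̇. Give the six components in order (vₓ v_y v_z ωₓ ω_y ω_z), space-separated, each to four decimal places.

-0.1673 -1.6325 -0.9494 -1.7689 0.4939 -1.7359

o_n = [1.5980, -0.4063, -0.7034]
J₁: ẑ×o_n = [0.4063, 1.5980, -0.0000], ω = ẑ
J2: z=[0.9063, 0.4226, 0.0000] o=[0.3170, -0.6797, 0.3600] → [-0.4494, 0.9637, -0.2936, 0.9063, 0.4226, 0.0000]
J3: z=[-0.3091, 0.6628, -0.6820] o=[0.4409, -0.9455, 0.0455] → [-0.1287, -1.0206, -0.9336, -0.3091, 0.6628, -0.6820]
J4: z=[-0.3091, 0.6628, -0.6820] o=[0.9667, -0.6099, 0.1334] → [-0.4159, -0.6892, -0.4813, -0.3091, 0.6628, -0.6820]
J5: z=[-0.3091, 0.6628, -0.6820] o=[1.1719, -0.6498, -0.2476] → [-0.1360, -0.4315, -0.3577, -0.3091, 0.6628, -0.6820]
J6: z=[0.2358, 0.7481, 0.6202] o=[1.5517, -0.2803, -0.8378] → [0.1787, -0.0029, -0.0644, 0.2358, 0.7481, 0.6202]
V = J·q̇ = [-0.1673, -1.6325, -0.9494, -1.7689, 0.4939, -1.7359]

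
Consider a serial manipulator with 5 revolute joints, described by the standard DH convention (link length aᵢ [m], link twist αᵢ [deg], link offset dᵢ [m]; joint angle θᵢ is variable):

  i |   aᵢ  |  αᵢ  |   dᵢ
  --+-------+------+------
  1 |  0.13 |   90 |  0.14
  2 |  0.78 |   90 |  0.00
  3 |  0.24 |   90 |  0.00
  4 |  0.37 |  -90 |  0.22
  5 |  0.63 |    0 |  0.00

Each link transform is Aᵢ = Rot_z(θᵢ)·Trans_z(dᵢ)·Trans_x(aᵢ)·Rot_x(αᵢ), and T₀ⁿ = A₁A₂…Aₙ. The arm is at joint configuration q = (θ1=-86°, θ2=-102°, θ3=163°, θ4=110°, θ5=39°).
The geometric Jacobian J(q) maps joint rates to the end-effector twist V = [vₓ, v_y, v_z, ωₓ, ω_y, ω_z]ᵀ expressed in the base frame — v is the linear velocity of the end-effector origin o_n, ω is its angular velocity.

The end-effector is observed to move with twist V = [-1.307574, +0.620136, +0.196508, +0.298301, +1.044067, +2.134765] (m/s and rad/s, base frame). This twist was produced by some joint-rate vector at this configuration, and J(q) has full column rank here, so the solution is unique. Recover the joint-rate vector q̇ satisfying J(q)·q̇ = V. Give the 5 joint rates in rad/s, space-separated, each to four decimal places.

o_n = [0.1267, 0.8332, -0.4551]
J₁: ẑ×o_n = [-0.8332, 0.1267, 0.0000], ω = ẑ
J2: z=[-0.9976, -0.0698, 0.0000] o=[0.0091, -0.1297, 0.1400] → [0.0415, -0.5936, -0.9523, -0.9976, -0.0698, 0.0000]
J3: z=[-0.0682, 0.9758, 0.2079] o=[-0.0022, 0.0321, -0.6230] → [-0.0027, 0.0383, -0.1805, -0.0682, 0.9758, 0.2079]
J4: z=[-0.9582, -0.0061, -0.2860] o=[-0.0689, -0.0204, -0.3985] → [0.2444, -0.1102, -0.8167, -0.9582, -0.0061, -0.2860]
J5: z=[0.2844, -0.1282, -0.9501] o=[-0.2683, 0.3452, -0.5075] → [0.4569, -0.3902, 0.1894, 0.2844, -0.1282, -0.9501]
q̇ = J⁺·V = [0.8690, -0.0650, 0.9370, -0.5920, -0.9490]

0.8690 -0.0650 0.9370 -0.5920 -0.9490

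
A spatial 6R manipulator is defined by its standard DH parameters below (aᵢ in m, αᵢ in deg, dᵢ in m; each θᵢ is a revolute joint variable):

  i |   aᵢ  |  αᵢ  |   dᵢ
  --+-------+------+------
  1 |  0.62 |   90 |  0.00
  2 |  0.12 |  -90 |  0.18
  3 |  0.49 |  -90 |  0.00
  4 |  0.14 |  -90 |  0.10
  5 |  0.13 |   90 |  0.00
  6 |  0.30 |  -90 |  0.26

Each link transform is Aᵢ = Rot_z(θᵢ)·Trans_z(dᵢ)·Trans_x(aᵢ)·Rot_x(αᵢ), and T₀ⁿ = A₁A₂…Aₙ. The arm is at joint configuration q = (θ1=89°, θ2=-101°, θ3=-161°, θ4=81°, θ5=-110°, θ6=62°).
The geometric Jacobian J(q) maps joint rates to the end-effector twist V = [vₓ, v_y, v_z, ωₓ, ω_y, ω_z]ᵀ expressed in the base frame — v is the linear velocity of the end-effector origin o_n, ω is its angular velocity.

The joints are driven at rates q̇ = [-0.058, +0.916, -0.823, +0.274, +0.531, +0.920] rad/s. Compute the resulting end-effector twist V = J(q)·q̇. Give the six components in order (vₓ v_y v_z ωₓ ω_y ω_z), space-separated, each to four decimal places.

-0.1056 -0.0478 0.3709 0.6598 -0.1793 -0.6473

o_n = [0.5087, 0.7578, -0.0485]
J₁: ẑ×o_n = [-0.7578, 0.5087, 0.0000], ω = ẑ
J2: z=[0.9998, -0.0175, 0.0000] o=[0.0108, 0.6199, 0.0000] → [0.0008, 0.0485, 0.1465, 0.9998, -0.0175, 0.0000]
J3: z=[0.0171, 0.9815, -0.1908] o=[0.1904, 0.5939, -0.1178] → [0.0993, -0.0619, -0.3096, 0.0171, 0.9815, -0.1908]
J4: z=[0.9443, -0.0786, -0.3196] o=[0.3514, 0.6795, 0.3370] → [0.0553, 0.3138, 0.0863, 0.9443, -0.0786, -0.3196]
J5: z=[-0.3273, -0.3261, -0.8869] o=[0.4507, 0.5397, 0.3517] → [0.3239, -0.1825, -0.0524, -0.3273, -0.3261, -0.8869]
J6: z=[-0.3554, 0.9121, -0.2042] o=[0.5645, 0.5720, 0.2979] → [-0.2780, -0.1117, -0.0151, -0.3554, 0.9121, -0.2042]
V = J·q̇ = [-0.1056, -0.0478, 0.3709, 0.6598, -0.1793, -0.6473]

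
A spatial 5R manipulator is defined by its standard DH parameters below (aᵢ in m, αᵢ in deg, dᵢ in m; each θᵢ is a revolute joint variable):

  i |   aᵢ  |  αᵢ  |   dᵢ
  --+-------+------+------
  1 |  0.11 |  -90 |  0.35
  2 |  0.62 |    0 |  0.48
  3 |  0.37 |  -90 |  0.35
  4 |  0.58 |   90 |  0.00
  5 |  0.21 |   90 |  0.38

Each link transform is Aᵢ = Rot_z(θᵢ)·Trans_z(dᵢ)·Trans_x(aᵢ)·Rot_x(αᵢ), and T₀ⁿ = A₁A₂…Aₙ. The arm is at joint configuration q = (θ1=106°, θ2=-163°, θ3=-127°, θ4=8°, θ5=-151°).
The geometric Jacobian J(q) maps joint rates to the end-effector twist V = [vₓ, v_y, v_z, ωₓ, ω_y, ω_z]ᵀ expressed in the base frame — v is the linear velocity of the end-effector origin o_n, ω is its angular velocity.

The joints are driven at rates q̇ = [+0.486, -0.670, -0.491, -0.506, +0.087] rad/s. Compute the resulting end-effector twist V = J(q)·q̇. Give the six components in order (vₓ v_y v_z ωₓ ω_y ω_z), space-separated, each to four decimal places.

-0.2008 0.0783 0.1875 0.9010 0.7573 0.6477

o_n = [-1.0767, -0.4215, -0.2001]
J₁: ẑ×o_n = [0.4215, -1.0767, 0.0000], ω = ẑ
J2: z=[-0.9613, -0.2756, 0.0000] o=[-0.0303, 0.1057, 0.3500] → [0.1516, -0.5288, 0.2184, -0.9613, -0.2756, 0.0000]
J3: z=[-0.9613, -0.2756, 0.0000] o=[-0.3283, -0.5965, 0.5313] → [0.2016, -0.7030, -0.3745, -0.9613, -0.2756, 0.0000]
J4: z=[0.2590, -0.9033, -0.3420] o=[-0.6996, -0.5713, 0.1836] → [0.3978, 0.2283, -0.3018, 0.2590, -0.9033, -0.3420]
J5: z=[-0.9650, -0.2272, -0.1308] o=[-0.6762, -0.3603, -0.3561] → [-0.0435, 0.2030, -0.0319, -0.9650, -0.2272, -0.1308]
V = J·q̇ = [-0.2008, 0.0783, 0.1875, 0.9010, 0.7573, 0.6477]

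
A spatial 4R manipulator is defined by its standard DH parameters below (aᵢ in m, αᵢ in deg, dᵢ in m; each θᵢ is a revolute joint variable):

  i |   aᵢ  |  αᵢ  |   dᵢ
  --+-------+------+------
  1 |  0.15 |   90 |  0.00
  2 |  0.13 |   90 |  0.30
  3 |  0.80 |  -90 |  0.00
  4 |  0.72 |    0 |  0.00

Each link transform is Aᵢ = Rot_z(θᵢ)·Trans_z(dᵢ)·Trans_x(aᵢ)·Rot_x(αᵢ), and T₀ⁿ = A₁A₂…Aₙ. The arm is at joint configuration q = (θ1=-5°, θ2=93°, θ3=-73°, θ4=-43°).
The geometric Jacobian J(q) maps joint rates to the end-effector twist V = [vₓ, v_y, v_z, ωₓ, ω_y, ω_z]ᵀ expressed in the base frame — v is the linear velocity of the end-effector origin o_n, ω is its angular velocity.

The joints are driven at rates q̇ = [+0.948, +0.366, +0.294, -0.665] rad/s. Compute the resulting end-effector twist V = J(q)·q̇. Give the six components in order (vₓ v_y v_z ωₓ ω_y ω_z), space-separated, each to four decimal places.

o_n = [0.6953, 0.9115, 0.5428]
J₁: ẑ×o_n = [-0.9115, 0.6953, 0.0000], ω = ẑ
J2: z=[-0.0872, -0.9962, 0.0000] o=[0.1494, -0.0131, 0.0000] → [-0.5408, 0.0473, 0.4633, -0.0872, -0.9962, 0.0000]
J3: z=[0.9948, -0.0870, 0.0523] o=[0.1165, -0.3113, 0.1298] → [-0.0999, -0.3806, 1.2669, 0.9948, -0.0870, 0.0523]
J4: z=[-0.0753, -0.2869, 0.9550] o=[0.1710, 0.4519, 0.3634] → [-0.4904, 0.5143, 0.1158, -0.0753, -0.2869, 0.9550]
V = J·q̇ = [-0.7653, 0.2226, 0.4650, 0.3107, -0.1994, 0.3283]

-0.7653 0.2226 0.4650 0.3107 -0.1994 0.3283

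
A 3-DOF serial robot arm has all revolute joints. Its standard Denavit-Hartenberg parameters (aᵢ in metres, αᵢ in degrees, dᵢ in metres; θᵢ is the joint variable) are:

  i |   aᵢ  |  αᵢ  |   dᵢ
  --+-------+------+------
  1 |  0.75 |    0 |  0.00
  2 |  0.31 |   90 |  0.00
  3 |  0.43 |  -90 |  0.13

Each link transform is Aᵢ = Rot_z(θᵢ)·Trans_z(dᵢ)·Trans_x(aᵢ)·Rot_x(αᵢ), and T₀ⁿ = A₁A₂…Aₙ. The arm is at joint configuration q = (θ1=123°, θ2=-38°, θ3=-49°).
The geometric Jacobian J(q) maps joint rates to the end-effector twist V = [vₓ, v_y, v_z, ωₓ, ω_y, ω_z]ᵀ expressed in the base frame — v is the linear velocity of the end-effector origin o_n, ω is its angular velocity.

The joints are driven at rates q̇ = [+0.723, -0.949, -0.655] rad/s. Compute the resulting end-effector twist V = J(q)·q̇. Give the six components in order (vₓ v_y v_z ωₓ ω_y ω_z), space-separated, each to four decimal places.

o_n = [-0.2274, 1.2075, -0.3245]
J₁: ẑ×o_n = [-1.2075, -0.2274, 0.0000], ω = ẑ
J2: z=[0.0000, 0.0000, 1.0000] o=[-0.4085, 0.6290, 0.0000] → [-0.5785, 0.1811, 0.0000, 0.0000, 0.0000, 1.0000]
J3: z=[0.9962, -0.0872, 0.0000] o=[-0.3815, 0.9378, 0.0000] → [0.0283, 0.3233, 0.2821, 0.9962, -0.0872, 0.0000]
V = J·q̇ = [-0.3425, -0.5480, -0.1848, -0.6525, 0.0571, -0.2260]

-0.3425 -0.5480 -0.1848 -0.6525 0.0571 -0.2260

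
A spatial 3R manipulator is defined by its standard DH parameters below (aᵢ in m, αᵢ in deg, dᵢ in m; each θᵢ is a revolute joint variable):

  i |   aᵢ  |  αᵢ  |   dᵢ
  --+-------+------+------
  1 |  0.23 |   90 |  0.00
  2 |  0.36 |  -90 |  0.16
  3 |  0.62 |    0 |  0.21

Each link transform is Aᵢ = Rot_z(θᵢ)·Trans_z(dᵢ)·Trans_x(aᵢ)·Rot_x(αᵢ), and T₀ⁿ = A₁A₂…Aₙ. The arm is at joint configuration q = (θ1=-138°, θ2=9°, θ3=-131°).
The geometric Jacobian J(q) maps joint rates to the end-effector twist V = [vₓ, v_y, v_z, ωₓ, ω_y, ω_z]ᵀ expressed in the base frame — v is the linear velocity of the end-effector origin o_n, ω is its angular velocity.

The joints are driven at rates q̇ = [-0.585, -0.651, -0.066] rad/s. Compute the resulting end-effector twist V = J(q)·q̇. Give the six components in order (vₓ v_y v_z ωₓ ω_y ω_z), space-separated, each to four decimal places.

0.1577 0.2247 0.0466 0.4279 -0.4907 -0.6502

o_n = [-0.5324, 0.3656, 0.2001]
J₁: ẑ×o_n = [-0.3656, -0.5324, 0.0000], ω = ẑ
J2: z=[-0.6691, 0.7431, 0.0000] o=[-0.1709, -0.1539, 0.0000] → [0.1487, 0.1339, -0.0790, -0.6691, 0.7431, 0.0000]
J3: z=[0.1163, 0.1047, 0.9877] o=[-0.5422, -0.2729, 0.0563] → [-0.6156, -0.0070, 0.0732, 0.1163, 0.1047, 0.9877]
V = J·q̇ = [0.1577, 0.2247, 0.0466, 0.4279, -0.4907, -0.6502]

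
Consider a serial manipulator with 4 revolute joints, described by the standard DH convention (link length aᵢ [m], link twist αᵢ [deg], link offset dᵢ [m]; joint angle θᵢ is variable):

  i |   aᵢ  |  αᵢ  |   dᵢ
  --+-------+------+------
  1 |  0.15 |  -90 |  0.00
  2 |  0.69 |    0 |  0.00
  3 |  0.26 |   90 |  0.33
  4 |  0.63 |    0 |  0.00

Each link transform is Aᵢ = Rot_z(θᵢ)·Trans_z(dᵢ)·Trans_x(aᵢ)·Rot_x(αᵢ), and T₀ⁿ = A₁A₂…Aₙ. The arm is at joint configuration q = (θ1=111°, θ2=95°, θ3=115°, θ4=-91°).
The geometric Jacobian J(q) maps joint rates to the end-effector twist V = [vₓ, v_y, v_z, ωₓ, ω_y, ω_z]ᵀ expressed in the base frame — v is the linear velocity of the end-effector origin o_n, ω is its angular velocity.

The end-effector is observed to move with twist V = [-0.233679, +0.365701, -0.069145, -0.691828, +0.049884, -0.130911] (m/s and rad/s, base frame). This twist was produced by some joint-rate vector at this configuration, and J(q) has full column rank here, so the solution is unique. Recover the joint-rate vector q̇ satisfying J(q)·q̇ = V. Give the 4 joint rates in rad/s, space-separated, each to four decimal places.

-0.6410 -0.3170 0.9450 -0.5890

o_n = [0.3251, -0.0100, -0.5629]
J₁: ẑ×o_n = [0.0100, 0.3251, -0.0000], ω = ẑ
J2: z=[-0.9336, -0.3584, 0.0000] o=[-0.0538, 0.1400, 0.0000] → [0.2017, -0.5255, 0.2758, -0.9336, -0.3584, 0.0000]
J3: z=[-0.9336, -0.3584, 0.0000] o=[-0.0322, 0.0839, -0.6874] → [-0.0446, 0.1162, 0.2156, -0.9336, -0.3584, 0.0000]
J4: z=[0.1792, -0.4668, -0.8660] o=[-0.2596, -0.2446, -0.5574] → [0.2058, -0.5053, 0.3150, 0.1792, -0.4668, -0.8660]
q̇ = J⁺·V = [-0.6410, -0.3170, 0.9450, -0.5890]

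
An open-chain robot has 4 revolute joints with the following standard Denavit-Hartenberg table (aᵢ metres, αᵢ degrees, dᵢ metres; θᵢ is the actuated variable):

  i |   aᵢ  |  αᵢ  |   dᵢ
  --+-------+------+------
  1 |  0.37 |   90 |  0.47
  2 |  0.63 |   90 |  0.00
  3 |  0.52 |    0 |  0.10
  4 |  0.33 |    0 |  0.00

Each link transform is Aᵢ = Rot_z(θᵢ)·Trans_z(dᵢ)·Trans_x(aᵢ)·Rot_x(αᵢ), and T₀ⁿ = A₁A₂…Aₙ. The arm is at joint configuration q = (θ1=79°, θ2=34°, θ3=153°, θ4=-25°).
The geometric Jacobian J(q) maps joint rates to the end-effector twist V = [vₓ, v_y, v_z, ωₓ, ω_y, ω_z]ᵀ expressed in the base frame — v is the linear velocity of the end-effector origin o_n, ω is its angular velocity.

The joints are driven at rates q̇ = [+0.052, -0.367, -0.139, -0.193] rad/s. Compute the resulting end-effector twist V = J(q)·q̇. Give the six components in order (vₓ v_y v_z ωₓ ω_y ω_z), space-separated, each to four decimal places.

o_n = [0.5625, 0.2937, 0.3667]
J₁: ẑ×o_n = [-0.2937, 0.5625, 0.0000], ω = ẑ
J2: z=[0.9816, -0.1908, 0.0000] o=[0.0706, 0.3632, 0.4700] → [0.0197, 0.1014, 0.0257, 0.9816, -0.1908, 0.0000]
J3: z=[0.1067, 0.5489, -0.8290] o=[0.1703, 0.8759, 0.8223] → [-0.7327, -0.2766, -0.2774, 0.1067, 0.5489, -0.8290]
J4: z=[0.1067, 0.5489, -0.8290] o=[0.3394, 0.5087, 0.4803] → [-0.2406, -0.1729, -0.1454, 0.1067, 0.5489, -0.8290]
V = J·q̇ = [0.1258, 0.0638, 0.0572, -0.3957, -0.1122, 0.3272]

0.1258 0.0638 0.0572 -0.3957 -0.1122 0.3272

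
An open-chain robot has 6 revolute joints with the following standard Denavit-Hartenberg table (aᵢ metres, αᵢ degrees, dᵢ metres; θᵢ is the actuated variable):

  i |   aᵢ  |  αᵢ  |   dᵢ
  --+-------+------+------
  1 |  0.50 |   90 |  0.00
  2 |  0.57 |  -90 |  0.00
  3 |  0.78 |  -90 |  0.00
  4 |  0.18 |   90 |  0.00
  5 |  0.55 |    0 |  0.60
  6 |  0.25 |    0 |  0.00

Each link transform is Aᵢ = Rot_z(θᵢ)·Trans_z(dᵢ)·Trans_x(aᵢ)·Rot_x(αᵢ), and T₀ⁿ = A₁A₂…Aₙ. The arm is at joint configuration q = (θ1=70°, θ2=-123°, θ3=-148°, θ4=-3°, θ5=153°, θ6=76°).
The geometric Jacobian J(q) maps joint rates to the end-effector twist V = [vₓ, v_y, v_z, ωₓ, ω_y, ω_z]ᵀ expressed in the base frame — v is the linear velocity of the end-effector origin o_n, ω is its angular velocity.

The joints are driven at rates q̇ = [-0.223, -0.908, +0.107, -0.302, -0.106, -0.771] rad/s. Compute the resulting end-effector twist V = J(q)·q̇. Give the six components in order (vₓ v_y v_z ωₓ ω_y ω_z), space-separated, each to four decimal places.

o_n = [0.4527, 0.6661, -0.6223]
J₁: ẑ×o_n = [-0.6661, 0.4527, 0.0000], ω = ẑ
J2: z=[0.9397, -0.3420, 0.0000] o=[0.1710, 0.4698, 0.0000] → [0.2128, 0.5847, 0.2807, 0.9397, -0.3420, 0.0000]
J3: z=[0.2868, 0.7881, -0.5446] o=[0.0648, 0.1781, -0.4780] → [0.1521, -0.1699, -0.1657, 0.2868, 0.7881, -0.5446]
J4: z=[0.6982, -0.5613, -0.4444] o=[0.5765, 0.3753, 0.0767] → [0.5216, 0.5430, 0.1336, 0.6982, -0.5613, -0.4444]
J5: z=[0.2521, 0.7738, -0.5811] o=[0.6971, 0.4282, 0.1994] → [-0.4976, 0.3492, 0.2491, 0.2521, 0.7738, -0.5811]
J6: z=[0.2521, 0.7738, -0.5811] o=[0.6943, 0.6084, -0.5943] → [0.0119, 0.1475, 0.2015, 0.2521, 0.7738, -0.5811]
V = J·q̇ = [-0.1424, -0.9648, -0.4948, -1.2545, -0.1142, 0.3626]

-0.1424 -0.9648 -0.4948 -1.2545 -0.1142 0.3626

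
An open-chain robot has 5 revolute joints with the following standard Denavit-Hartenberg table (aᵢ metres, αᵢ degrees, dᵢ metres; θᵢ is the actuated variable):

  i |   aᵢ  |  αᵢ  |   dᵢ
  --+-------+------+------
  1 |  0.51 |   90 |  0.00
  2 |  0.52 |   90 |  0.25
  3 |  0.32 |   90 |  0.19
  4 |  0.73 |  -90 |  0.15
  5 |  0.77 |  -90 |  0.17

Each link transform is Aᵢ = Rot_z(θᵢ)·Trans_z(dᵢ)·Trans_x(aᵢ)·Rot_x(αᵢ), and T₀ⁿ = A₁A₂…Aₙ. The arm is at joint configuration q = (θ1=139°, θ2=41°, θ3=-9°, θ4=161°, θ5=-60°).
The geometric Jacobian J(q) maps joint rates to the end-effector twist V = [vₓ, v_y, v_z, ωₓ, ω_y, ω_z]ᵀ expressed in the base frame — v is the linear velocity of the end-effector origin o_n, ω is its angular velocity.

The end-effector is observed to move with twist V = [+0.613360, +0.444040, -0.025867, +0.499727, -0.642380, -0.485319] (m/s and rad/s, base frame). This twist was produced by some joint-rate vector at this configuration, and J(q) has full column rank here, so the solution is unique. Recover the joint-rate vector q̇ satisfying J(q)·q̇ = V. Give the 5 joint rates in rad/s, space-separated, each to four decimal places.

o_n = [-0.6426, -0.0155, -0.5504]
J₁: ẑ×o_n = [0.0155, -0.6426, 0.0000], ω = ẑ
J2: z=[0.6561, 0.7547, 0.0000] o=[-0.3849, 0.3346, 0.0000] → [-0.4154, 0.3611, -0.0352, 0.6561, 0.7547, 0.0000]
J3: z=[-0.4951, 0.4304, -0.7547] o=[-0.5171, 0.7807, 0.3412] → [-0.9847, -0.3467, 0.4483, -0.4951, 0.4304, -0.7547]
J4: z=[-0.5589, -0.8229, -0.1026] o=[-0.8240, 0.9812, 0.4051] → [0.6840, -0.5526, 0.7064, -0.5589, -0.8229, -0.1026]
J5: z=[0.6847, -0.5277, 0.5026] o=[-0.5664, 0.7040, -0.2369] → [0.5271, 0.1763, -0.5329, 0.6847, -0.5277, 0.5026]
q̇ = J⁺·V = [-0.8010, 0.3990, 0.1200, 0.6110, 0.9330]

-0.8010 0.3990 0.1200 0.6110 0.9330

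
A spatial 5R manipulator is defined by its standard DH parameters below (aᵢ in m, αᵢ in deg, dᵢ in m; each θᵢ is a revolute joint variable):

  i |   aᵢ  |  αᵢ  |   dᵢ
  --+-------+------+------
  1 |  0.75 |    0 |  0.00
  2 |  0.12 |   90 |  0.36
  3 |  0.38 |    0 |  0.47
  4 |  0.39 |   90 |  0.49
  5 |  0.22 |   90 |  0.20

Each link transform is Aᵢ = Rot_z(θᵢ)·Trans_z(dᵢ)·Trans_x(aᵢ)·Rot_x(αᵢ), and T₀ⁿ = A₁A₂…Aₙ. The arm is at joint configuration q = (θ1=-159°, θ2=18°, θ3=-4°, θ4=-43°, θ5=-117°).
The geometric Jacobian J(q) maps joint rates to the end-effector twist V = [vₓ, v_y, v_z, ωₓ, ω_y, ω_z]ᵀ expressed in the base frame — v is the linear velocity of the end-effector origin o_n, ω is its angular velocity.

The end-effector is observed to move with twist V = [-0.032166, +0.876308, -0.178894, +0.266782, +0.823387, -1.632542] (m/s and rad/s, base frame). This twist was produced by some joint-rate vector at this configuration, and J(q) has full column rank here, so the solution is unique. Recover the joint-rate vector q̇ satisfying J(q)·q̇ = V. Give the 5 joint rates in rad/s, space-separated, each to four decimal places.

o_n = [-1.6089, -0.0216, -0.0151]
J₁: ẑ×o_n = [0.0216, -1.6089, 0.0000], ω = ẑ
J2: z=[0.0000, 0.0000, 1.0000] o=[-0.7002, -0.2688, 0.0000] → [-0.2472, -0.9087, 0.0000, 0.0000, 0.0000, 1.0000]
J3: z=[-0.6293, 0.7771, 0.0000] o=[-0.7934, -0.3443, 0.3600] → [-0.2915, -0.2361, 0.4307, -0.6293, 0.7771, 0.0000]
J4: z=[-0.6293, 0.7771, 0.0000] o=[-1.3838, -0.2176, 0.3335] → [-0.2709, -0.2194, 0.0516, -0.6293, 0.7771, 0.0000]
J5: z=[0.5684, 0.4603, -0.6820] o=[-1.8989, -0.0042, 0.0483] → [-0.0410, -0.1618, -0.1434, 0.5684, 0.4603, -0.6820]
q̇ = J⁺·V = [-0.3840, -0.5720, -0.1610, 0.6330, 0.9920]

-0.3840 -0.5720 -0.1610 0.6330 0.9920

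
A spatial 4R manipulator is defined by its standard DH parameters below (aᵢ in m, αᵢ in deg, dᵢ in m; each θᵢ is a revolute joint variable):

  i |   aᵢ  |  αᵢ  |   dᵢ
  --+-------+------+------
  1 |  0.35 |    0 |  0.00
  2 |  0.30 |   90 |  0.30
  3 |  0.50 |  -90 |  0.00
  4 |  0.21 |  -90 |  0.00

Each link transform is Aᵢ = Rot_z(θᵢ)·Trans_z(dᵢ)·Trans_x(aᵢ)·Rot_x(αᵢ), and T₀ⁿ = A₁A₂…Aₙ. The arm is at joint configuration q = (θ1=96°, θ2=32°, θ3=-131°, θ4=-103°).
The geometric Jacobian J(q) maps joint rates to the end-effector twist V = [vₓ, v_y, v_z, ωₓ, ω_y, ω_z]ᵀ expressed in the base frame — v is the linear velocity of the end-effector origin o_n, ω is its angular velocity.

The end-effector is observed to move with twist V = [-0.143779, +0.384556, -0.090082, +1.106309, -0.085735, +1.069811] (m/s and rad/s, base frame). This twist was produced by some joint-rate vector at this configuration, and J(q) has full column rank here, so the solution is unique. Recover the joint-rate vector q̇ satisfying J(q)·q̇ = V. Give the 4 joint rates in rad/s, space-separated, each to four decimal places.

o_n = [0.1228, 0.4764, -0.0417]
J₁: ẑ×o_n = [-0.4764, 0.1228, 0.0000], ω = ẑ
J2: z=[0.0000, 0.0000, 1.0000] o=[-0.0366, 0.3481, 0.0000] → [-0.1283, 0.1594, 0.0000, 0.0000, 0.0000, 1.0000]
J3: z=[0.7880, 0.6157, 0.0000] o=[-0.2213, 0.5845, 0.3000] → [-0.2104, 0.2693, -0.2970, 0.7880, 0.6157, 0.0000]
J4: z=[-0.4646, 0.5947, -0.6561] o=[-0.0193, 0.3260, -0.0774] → [0.1199, -0.0767, -0.1544, -0.4646, 0.5947, -0.6561]
q̇ = J⁺·V = [-0.5780, 0.9970, 0.8190, -0.9920]

-0.5780 0.9970 0.8190 -0.9920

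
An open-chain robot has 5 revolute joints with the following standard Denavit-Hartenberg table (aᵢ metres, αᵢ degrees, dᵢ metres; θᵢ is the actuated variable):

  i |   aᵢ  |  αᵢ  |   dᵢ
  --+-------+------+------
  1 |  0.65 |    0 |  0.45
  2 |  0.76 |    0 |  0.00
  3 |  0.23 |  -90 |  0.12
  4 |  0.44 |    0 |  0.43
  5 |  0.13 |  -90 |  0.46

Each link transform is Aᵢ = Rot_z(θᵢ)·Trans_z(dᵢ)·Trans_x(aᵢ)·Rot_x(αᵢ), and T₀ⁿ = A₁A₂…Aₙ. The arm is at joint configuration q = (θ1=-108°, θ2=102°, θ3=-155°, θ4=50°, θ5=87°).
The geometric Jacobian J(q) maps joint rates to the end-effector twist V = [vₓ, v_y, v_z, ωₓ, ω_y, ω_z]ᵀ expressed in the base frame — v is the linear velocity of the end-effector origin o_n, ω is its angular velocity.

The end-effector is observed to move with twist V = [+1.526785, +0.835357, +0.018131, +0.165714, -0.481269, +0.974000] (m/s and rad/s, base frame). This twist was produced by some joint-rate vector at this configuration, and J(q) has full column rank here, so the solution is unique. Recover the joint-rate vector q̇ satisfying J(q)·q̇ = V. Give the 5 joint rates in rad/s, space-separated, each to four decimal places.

0.6290 0.7440 -0.3990 0.1070 0.4020

o_n = [0.4497, -1.6751, 0.1443]
J₁: ẑ×o_n = [1.6751, 0.4497, -0.0000], ω = ẑ
J2: z=[0.0000, 0.0000, 1.0000] o=[-0.2009, -0.6182, 0.4500] → [1.0570, 0.6506, -0.0000, 0.0000, 0.0000, 1.0000]
J3: z=[0.0000, 0.0000, 1.0000] o=[0.5550, -0.6976, 0.4500] → [0.9775, -0.1052, 0.0000, 0.0000, 0.0000, 1.0000]
J4: z=[0.3256, -0.9455, 0.0000] o=[0.3375, -0.7725, 0.5700] → [0.4025, 0.1386, -0.1878, 0.3256, -0.9455, 0.0000]
J5: z=[0.3256, -0.9455, 0.0000] o=[0.2101, -1.2712, 0.2329] → [0.0838, 0.0289, 0.0951, 0.3256, -0.9455, 0.0000]
q̇ = J⁺·V = [0.6290, 0.7440, -0.3990, 0.1070, 0.4020]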